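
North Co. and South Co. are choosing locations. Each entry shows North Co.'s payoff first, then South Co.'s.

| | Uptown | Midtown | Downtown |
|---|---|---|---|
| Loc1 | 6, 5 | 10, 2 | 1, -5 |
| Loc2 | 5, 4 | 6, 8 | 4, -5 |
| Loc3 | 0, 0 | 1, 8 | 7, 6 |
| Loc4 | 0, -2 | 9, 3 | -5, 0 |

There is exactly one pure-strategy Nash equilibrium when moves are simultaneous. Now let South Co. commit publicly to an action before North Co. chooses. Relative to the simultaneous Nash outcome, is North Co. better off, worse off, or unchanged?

North Co. best-responds to each possible South Co. move:
- Uptown: North Co. compares 6, 5, 0, 0 and picks Loc1; South Co. would get 5.
- Midtown: North Co. compares 10, 6, 1, 9 and picks Loc1; South Co. would get 2.
- Downtown: North Co. compares 1, 4, 7, -5 and picks Loc3; South Co. would get 6.
Among 5, 2, 6, the best is 6 at Downtown. Subgame-perfect outcome: (Loc3, Downtown) with payoffs (7, 6).
For the simultaneous game, intersect best replies.
North Co.'s best replies: Uptown→Loc1; Midtown→Loc1; Downtown→Loc3.
South Co.'s best replies: Loc1→Uptown; Loc2→Midtown; Loc3→Midtown; Loc4→Midtown.
Only (Loc1, Uptown) has each player best-responding; Nash payoffs (6, 5).
North Co. earns 7 sequentially versus 6 at the Nash outcome: better off.

better off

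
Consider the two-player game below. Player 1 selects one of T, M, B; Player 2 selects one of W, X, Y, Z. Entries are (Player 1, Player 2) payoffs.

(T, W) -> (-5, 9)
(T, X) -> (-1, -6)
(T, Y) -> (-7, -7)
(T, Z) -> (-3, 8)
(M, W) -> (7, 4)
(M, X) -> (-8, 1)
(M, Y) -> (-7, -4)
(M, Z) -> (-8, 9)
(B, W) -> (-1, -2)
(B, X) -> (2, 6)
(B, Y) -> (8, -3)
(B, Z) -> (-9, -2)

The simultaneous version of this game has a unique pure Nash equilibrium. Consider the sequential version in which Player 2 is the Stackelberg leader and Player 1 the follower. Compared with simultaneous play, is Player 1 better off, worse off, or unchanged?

Player 1 best-responds to each possible Player 2 move:
- W: Player 1 compares -5, 7, -1 and picks M; Player 2 would get 4.
- X: Player 1 compares -1, -8, 2 and picks B; Player 2 would get 6.
- Y: Player 1 compares -7, -7, 8 and picks B; Player 2 would get -3.
- Z: Player 1 compares -3, -8, -9 and picks T; Player 2 would get 8.
Maximizing over 4, 6, -3, 8, Player 2 chooses Z. Subgame-perfect outcome: (T, Z) with payoffs (-3, 8).
Under simultaneous play:
Player 1's best replies: W→M; X→B; Y→B; Z→T.
Player 2's best replies: T→W; M→Z; B→X.
Only (B, X) has each player best-responding; Nash payoffs (2, 6).
Player 1 earns -3 sequentially versus 2 at the Nash outcome: worse off.

worse off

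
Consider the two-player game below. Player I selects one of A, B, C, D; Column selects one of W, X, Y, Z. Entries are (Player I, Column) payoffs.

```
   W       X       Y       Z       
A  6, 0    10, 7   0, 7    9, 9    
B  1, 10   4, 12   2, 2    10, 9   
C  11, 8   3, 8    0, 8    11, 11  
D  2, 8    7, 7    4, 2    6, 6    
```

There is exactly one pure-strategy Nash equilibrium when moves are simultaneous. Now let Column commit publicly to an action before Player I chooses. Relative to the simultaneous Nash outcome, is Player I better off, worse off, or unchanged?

Backward induction with Column moving first.
- W: Player I compares 6, 1, 11, 2 and picks C; Column would get 8.
- X: Player I compares 10, 4, 3, 7 and picks A; Column would get 7.
- Y: Player I compares 0, 2, 0, 4 and picks D; Column would get 2.
- Z: Player I compares 9, 10, 11, 6 and picks C; Column would get 11.
Maximizing over 8, 7, 2, 11, Column chooses Z. Subgame-perfect outcome: (C, Z) with payoffs (11, 11).
Now find the simultaneous Nash equilibrium.
Player I's best replies: W→C; X→A; Y→D; Z→C.
Column's best replies: A→Z; B→X; C→Z; D→W.
Only (C, Z) has each player best-responding; Nash payoffs (11, 11).
Player I earns 11 sequentially versus 11 at the Nash outcome: unchanged.

unchanged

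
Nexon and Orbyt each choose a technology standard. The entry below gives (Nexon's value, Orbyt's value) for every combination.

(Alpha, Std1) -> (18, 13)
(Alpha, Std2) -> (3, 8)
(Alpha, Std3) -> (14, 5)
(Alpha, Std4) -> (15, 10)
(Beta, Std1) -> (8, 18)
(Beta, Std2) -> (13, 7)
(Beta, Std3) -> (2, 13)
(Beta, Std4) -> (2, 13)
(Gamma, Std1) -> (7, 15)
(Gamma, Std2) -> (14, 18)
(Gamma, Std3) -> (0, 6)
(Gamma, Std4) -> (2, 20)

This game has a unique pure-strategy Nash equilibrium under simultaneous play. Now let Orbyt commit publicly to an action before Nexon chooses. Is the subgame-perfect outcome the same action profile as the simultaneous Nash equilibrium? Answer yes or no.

no

Work backward from Nexon's decision.
- Std1: Nexon compares 18, 8, 7 and picks Alpha; Orbyt would get 13.
- Std2: Nexon compares 3, 13, 14 and picks Gamma; Orbyt would get 18.
- Std3: Nexon compares 14, 2, 0 and picks Alpha; Orbyt would get 5.
- Std4: Nexon compares 15, 2, 2 and picks Alpha; Orbyt would get 10.
Maximizing over 13, 18, 5, 10, Orbyt chooses Std2. Subgame-perfect outcome: (Gamma, Std2) with payoffs (14, 18).
Now find the simultaneous Nash equilibrium.
Nexon's best replies: Std1→Alpha; Std2→Gamma; Std3→Alpha; Std4→Alpha.
Orbyt's best replies: Alpha→Std1; Beta→Std1; Gamma→Std4.
Only (Alpha, Std1) has each player best-responding; Nash payoffs (18, 13).
Sequential outcome (Gamma, Std2) differs from the Nash profile (Alpha, Std1).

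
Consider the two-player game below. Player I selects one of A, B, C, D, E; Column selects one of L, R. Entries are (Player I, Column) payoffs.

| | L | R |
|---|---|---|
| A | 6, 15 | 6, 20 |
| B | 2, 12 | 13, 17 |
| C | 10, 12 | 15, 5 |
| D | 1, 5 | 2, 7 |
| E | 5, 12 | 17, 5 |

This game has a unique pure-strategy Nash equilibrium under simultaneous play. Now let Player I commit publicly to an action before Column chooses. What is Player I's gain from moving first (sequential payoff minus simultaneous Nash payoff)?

Work backward from Column's decision.
- A → Column plays R (best of 15, 20); Player I gets 6.
- B → Column plays R (best of 12, 17); Player I gets 13.
- C → Column plays L (best of 12, 5); Player I gets 10.
- D → Column plays R (best of 5, 7); Player I gets 2.
- E → Column plays L (best of 12, 5); Player I gets 5.
Maximizing over 6, 13, 10, 2, 5, Player I chooses B. Subgame-perfect outcome: (B, R) with payoffs (13, 17).
For the simultaneous game, intersect best replies.
Player I's best replies: L→C; R→E.
Column's best replies: A→R; B→R; C→L; D→R; E→L.
Only (C, L) has each player best-responding; Nash payoffs (10, 12).
Player I's commitment gain: 13 − 10 = 3.

3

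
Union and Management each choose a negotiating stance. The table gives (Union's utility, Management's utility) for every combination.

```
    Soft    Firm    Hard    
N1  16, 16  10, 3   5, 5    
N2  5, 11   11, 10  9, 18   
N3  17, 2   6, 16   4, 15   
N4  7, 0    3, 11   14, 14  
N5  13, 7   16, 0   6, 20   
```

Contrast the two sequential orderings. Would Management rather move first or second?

second

If Union leads: Management's best replies are N1→Soft, N2→Hard, N3→Firm, N4→Hard, N5→Hard; Union's induced payoffs 16, 9, 6, 14, 6; outcome (N1, Soft), payoffs (16, 16).
If Management leads: Union's best replies are Soft→N3, Firm→N5, Hard→N4; Management's induced payoffs 2, 0, 14; outcome (N4, Hard), payoffs (14, 14).
Management gets 14 moving first and 16 moving second, so Management prefers to move second.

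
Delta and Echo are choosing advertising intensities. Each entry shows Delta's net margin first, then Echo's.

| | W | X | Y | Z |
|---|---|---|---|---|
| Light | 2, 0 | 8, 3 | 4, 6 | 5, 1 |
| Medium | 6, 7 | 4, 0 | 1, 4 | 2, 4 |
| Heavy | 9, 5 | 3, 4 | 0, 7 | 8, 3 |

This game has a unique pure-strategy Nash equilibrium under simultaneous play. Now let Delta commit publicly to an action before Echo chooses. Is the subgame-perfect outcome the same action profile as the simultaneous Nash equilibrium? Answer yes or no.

no

Work backward from Echo's decision.
- Light → Echo plays Y (best of 0, 3, 6, 1); Delta gets 4.
- Medium → Echo plays W (best of 7, 0, 4, 4); Delta gets 6.
- Heavy → Echo plays Y (best of 5, 4, 7, 3); Delta gets 0.
Among 4, 6, 0, the best is 6 at Medium. Subgame-perfect outcome: (Medium, W) with payoffs (6, 7).
Under simultaneous play:
Delta's best replies: W→Heavy; X→Light; Y→Light; Z→Heavy.
Echo's best replies: Light→Y; Medium→W; Heavy→Y.
Only (Light, Y) has each player best-responding; Nash payoffs (4, 6).
Sequential outcome (Medium, W) differs from the Nash profile (Light, Y).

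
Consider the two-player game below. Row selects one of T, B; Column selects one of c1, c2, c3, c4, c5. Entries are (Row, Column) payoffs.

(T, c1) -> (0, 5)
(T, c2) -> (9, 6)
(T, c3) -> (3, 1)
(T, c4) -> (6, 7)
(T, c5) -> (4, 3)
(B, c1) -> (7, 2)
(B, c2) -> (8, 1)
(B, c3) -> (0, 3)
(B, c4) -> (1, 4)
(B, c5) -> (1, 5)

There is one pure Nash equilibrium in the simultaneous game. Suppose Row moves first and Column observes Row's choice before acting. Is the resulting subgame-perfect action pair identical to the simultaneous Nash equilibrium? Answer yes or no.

Column best-responds to each possible Row move:
- T: Column compares 5, 6, 1, 7, 3 and picks c4; Row would get 6.
- B: Column compares 2, 1, 3, 4, 5 and picks c5; Row would get 1.
Among 6, 1, the best is 6 at T. Subgame-perfect outcome: (T, c4) with payoffs (6, 7).
Now find the simultaneous Nash equilibrium.
Row's best replies: c1→B; c2→T; c3→T; c4→T; c5→T.
Column's best replies: T→c4; B→c5.
The unique mutual best reply is (T, c4), giving (6, 7).
Sequential outcome (T, c4) coincides with the Nash profile (T, c4).

yes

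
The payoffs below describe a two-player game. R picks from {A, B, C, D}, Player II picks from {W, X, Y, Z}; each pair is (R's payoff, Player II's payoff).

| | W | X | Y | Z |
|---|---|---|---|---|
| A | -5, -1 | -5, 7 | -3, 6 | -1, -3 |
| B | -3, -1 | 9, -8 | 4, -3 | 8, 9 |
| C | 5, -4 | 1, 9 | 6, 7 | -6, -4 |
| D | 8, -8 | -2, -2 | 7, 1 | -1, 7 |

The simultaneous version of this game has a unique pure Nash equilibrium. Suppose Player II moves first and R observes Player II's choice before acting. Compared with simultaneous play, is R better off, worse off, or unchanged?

unchanged

Solve by backward induction (Player II leads).
- W: R compares -5, -3, 5, 8 and picks D; Player II would get -8.
- X: R compares -5, 9, 1, -2 and picks B; Player II would get -8.
- Y: R compares -3, 4, 6, 7 and picks D; Player II would get 1.
- Z: R compares -1, 8, -6, -1 and picks B; Player II would get 9.
Maximizing over -8, -8, 1, 9, Player II chooses Z. Subgame-perfect outcome: (B, Z) with payoffs (8, 9).
For the simultaneous game, intersect best replies.
R's best replies: W→D; X→B; Y→D; Z→B.
Player II's best replies: A→X; B→Z; C→X; D→Z.
Only (B, Z) has each player best-responding; Nash payoffs (8, 9).
R earns 8 sequentially versus 8 at the Nash outcome: unchanged.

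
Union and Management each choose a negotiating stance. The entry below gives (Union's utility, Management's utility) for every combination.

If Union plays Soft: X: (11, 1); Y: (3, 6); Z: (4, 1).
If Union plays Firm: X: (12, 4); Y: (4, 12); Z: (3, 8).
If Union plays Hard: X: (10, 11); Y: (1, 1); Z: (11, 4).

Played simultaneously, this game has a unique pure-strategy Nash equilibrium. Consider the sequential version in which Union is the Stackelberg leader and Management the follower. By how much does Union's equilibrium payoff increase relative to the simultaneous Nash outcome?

6

Management best-responds to each possible Union move:
- Soft → Management plays Y (best of 1, 6, 1); Union gets 3.
- Firm → Management plays Y (best of 4, 12, 8); Union gets 4.
- Hard → Management plays X (best of 11, 1, 4); Union gets 10.
Among 3, 4, 10, the best is 10 at Hard. Subgame-perfect outcome: (Hard, X) with payoffs (10, 11).
Now find the simultaneous Nash equilibrium.
Union's best replies: X→Firm; Y→Firm; Z→Hard.
Management's best replies: Soft→Y; Firm→Y; Hard→X.
Only (Firm, Y) has each player best-responding; Nash payoffs (4, 12).
Union's commitment gain: 10 − 4 = 6.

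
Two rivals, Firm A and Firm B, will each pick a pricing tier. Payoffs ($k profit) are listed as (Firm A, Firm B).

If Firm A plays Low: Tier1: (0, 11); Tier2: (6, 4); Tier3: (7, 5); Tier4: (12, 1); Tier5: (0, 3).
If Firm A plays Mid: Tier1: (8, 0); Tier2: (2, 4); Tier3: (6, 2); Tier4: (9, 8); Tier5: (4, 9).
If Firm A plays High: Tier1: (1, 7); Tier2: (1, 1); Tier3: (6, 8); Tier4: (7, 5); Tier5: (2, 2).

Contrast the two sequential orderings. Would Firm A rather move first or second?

first

If Firm A leads: Firm B's best replies are Low→Tier1, Mid→Tier5, High→Tier3; Firm A's induced payoffs 0, 4, 6; outcome (High, Tier3), payoffs (6, 8).
If Firm B leads: Firm A's best replies are Tier1→Mid, Tier2→Low, Tier3→Low, Tier4→Low, Tier5→Mid; Firm B's induced payoffs 0, 4, 5, 1, 9; outcome (Mid, Tier5), payoffs (4, 9).
Firm A gets 6 moving first and 4 moving second, so Firm A prefers to move first.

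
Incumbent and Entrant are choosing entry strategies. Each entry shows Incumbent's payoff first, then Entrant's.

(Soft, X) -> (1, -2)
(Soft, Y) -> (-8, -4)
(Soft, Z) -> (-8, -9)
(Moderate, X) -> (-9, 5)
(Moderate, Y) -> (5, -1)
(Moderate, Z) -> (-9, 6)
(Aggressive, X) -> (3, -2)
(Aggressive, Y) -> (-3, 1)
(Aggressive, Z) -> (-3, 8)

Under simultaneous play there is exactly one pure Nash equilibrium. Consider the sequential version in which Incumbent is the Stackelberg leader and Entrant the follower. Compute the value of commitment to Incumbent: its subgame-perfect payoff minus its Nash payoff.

4

Work backward from Entrant's decision.
- Soft → Entrant plays X (best of -2, -4, -9); Incumbent gets 1.
- Moderate → Entrant plays Z (best of 5, -1, 6); Incumbent gets -9.
- Aggressive → Entrant plays Z (best of -2, 1, 8); Incumbent gets -3.
Maximizing over 1, -9, -3, Incumbent chooses Soft. Subgame-perfect outcome: (Soft, X) with payoffs (1, -2).
For the simultaneous game, intersect best replies.
Incumbent's best replies: X→Aggressive; Y→Moderate; Z→Aggressive.
Entrant's best replies: Soft→X; Moderate→Z; Aggressive→Z.
The unique mutual best reply is (Aggressive, Z), giving (-3, 8).
Incumbent's commitment gain: 1 − -3 = 4.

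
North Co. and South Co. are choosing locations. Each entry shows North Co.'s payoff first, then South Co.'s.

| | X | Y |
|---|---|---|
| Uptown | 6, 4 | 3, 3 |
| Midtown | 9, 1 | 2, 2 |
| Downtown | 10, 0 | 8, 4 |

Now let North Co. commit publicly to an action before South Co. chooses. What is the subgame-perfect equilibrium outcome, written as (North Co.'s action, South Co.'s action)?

Solve by backward induction (North Co. leads).
- Uptown: BR = X, leader payoff 6.
- Midtown: BR = Y, leader payoff 2.
- Downtown: BR = Y, leader payoff 8.
North Co.'s induced payoffs are 6, 2, 8, so North Co. commits to Downtown. Subgame-perfect outcome: (Downtown, Y) with payoffs (8, 4).

(Downtown, Y)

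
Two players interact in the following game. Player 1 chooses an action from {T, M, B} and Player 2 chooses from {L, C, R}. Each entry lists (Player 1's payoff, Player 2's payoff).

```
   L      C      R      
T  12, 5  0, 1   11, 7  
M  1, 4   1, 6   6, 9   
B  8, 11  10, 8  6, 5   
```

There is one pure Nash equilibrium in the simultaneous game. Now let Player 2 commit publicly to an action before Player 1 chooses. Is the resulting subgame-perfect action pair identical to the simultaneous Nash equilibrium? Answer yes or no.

no

Backward induction with Player 2 moving first.
- L → Player 1 plays T (best of 12, 1, 8); Player 2 gets 5.
- C → Player 1 plays B (best of 0, 1, 10); Player 2 gets 8.
- R → Player 1 plays T (best of 11, 6, 6); Player 2 gets 7.
Player 2's induced payoffs are 5, 8, 7, so Player 2 commits to C. Subgame-perfect outcome: (B, C) with payoffs (10, 8).
For the simultaneous game, intersect best replies.
Player 1's best replies: L→T; C→B; R→T.
Player 2's best replies: T→R; M→R; B→L.
The unique mutual best reply is (T, R), giving (11, 7).
Sequential outcome (B, C) differs from the Nash profile (T, R).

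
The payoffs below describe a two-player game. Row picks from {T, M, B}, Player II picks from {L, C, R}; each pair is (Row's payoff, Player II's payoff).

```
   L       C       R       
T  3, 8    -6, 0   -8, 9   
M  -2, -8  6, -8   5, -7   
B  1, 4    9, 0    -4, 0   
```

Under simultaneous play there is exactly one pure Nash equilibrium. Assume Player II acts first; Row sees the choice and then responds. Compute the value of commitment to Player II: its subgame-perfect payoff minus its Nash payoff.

15

Row best-responds to each possible Player II move:
- L: BR = T, leader payoff 8.
- C: BR = B, leader payoff 0.
- R: BR = M, leader payoff -7.
Maximizing over 8, 0, -7, Player II chooses L. Subgame-perfect outcome: (T, L) with payoffs (3, 8).
Now find the simultaneous Nash equilibrium.
Row's best replies: L→T; C→B; R→M.
Player II's best replies: T→R; M→R; B→L.
The unique mutual best reply is (M, R), giving (5, -7).
Player II's commitment gain: 8 − -7 = 15.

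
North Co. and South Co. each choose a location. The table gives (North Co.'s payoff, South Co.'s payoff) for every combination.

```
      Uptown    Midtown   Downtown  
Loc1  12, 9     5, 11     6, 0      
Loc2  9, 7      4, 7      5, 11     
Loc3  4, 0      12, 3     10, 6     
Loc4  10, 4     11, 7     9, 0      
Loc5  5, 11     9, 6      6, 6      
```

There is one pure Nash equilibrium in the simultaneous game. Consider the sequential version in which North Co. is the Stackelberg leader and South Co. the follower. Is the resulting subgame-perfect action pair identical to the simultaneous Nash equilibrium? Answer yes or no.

Solve by backward induction (North Co. leads).
- Loc1: South Co. compares 9, 11, 0 and picks Midtown; North Co. would get 5.
- Loc2: South Co. compares 7, 7, 11 and picks Downtown; North Co. would get 5.
- Loc3: South Co. compares 0, 3, 6 and picks Downtown; North Co. would get 10.
- Loc4: South Co. compares 4, 7, 0 and picks Midtown; North Co. would get 11.
- Loc5: South Co. compares 11, 6, 6 and picks Uptown; North Co. would get 5.
North Co.'s induced payoffs are 5, 5, 10, 11, 5, so North Co. commits to Loc4. Subgame-perfect outcome: (Loc4, Midtown) with payoffs (11, 7).
For the simultaneous game, intersect best replies.
North Co.'s best replies: Uptown→Loc1; Midtown→Loc3; Downtown→Loc3.
South Co.'s best replies: Loc1→Midtown; Loc2→Downtown; Loc3→Downtown; Loc4→Midtown; Loc5→Uptown.
Only (Loc3, Downtown) has each player best-responding; Nash payoffs (10, 6).
Sequential outcome (Loc4, Midtown) differs from the Nash profile (Loc3, Downtown).

no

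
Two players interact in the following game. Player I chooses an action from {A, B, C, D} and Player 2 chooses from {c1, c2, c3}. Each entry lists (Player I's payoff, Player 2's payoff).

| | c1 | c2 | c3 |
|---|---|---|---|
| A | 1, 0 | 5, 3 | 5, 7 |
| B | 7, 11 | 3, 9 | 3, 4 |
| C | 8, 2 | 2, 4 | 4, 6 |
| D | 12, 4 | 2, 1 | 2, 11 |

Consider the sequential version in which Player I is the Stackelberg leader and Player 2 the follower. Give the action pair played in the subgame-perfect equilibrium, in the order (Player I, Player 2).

(B, c1)

Backward induction with Player I moving first.
- A → Player 2 plays c3 (best of 0, 3, 7); Player I gets 5.
- B → Player 2 plays c1 (best of 11, 9, 4); Player I gets 7.
- C → Player 2 plays c3 (best of 2, 4, 6); Player I gets 4.
- D → Player 2 plays c3 (best of 4, 1, 11); Player I gets 2.
Among 5, 7, 4, 2, the best is 7 at B. Subgame-perfect outcome: (B, c1) with payoffs (7, 11).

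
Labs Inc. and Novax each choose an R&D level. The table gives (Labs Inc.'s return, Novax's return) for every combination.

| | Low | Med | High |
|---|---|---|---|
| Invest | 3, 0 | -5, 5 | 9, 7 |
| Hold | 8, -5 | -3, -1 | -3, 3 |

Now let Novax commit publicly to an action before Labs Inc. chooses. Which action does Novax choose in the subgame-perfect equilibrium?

High

Solve by backward induction (Novax leads).
- Low: Labs Inc. compares 3, 8 and picks Hold; Novax would get -5.
- Med: Labs Inc. compares -5, -3 and picks Hold; Novax would get -1.
- High: Labs Inc. compares 9, -3 and picks Invest; Novax would get 7.
Maximizing over -5, -1, 7, Novax chooses High. Subgame-perfect outcome: (Invest, High) with payoffs (9, 7).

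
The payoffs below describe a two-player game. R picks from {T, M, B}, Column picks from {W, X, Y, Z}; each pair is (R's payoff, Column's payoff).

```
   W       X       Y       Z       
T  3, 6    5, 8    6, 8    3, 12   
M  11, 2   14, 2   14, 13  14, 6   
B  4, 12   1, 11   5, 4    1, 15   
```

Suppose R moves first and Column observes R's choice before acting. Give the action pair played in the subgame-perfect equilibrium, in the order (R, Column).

Solve by backward induction (R leads).
- T: BR = Z, leader payoff 3.
- M: BR = Y, leader payoff 14.
- B: BR = Z, leader payoff 1.
R's induced payoffs are 3, 14, 1, so R commits to M. Subgame-perfect outcome: (M, Y) with payoffs (14, 13).

(M, Y)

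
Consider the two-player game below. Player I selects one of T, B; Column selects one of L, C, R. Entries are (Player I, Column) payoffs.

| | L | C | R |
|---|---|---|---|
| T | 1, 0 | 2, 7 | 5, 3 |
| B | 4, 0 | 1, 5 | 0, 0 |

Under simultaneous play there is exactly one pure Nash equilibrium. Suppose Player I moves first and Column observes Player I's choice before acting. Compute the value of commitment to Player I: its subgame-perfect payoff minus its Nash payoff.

Solve by backward induction (Player I leads).
- T → Column plays C (best of 0, 7, 3); Player I gets 2.
- B → Column plays C (best of 0, 5, 0); Player I gets 1.
Player I's induced payoffs are 2, 1, so Player I commits to T. Subgame-perfect outcome: (T, C) with payoffs (2, 7).
Under simultaneous play:
Player I's best replies: L→B; C→T; R→T.
Column's best replies: T→C; B→C.
Only (T, C) has each player best-responding; Nash payoffs (2, 7).
Player I's commitment gain: 2 − 2 = 0.

0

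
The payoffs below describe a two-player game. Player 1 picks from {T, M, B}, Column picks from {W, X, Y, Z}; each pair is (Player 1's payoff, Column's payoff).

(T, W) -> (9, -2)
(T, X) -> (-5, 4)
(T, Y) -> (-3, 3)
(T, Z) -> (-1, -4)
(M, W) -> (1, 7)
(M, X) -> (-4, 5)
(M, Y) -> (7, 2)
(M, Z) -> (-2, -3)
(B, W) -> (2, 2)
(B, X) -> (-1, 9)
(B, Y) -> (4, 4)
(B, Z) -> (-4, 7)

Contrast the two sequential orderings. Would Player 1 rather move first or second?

If Player 1 leads: Column's best replies are T→X, M→W, B→X; Player 1's induced payoffs -5, 1, -1; outcome (M, W), payoffs (1, 7).
If Column leads: Player 1's best replies are W→T, X→B, Y→M, Z→T; Column's induced payoffs -2, 9, 2, -4; outcome (B, X), payoffs (-1, 9).
Player 1 gets 1 moving first and -1 moving second, so Player 1 prefers to move first.

first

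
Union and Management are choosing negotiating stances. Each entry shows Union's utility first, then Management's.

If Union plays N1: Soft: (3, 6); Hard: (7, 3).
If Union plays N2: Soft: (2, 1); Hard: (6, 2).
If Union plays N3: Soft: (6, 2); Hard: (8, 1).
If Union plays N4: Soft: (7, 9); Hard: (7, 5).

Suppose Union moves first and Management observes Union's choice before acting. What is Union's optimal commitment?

N4

Backward induction with Union moving first.
- N1: BR = Soft, leader payoff 3.
- N2: BR = Hard, leader payoff 6.
- N3: BR = Soft, leader payoff 6.
- N4: BR = Soft, leader payoff 7.
Maximizing over 3, 6, 6, 7, Union chooses N4. Subgame-perfect outcome: (N4, Soft) with payoffs (7, 9).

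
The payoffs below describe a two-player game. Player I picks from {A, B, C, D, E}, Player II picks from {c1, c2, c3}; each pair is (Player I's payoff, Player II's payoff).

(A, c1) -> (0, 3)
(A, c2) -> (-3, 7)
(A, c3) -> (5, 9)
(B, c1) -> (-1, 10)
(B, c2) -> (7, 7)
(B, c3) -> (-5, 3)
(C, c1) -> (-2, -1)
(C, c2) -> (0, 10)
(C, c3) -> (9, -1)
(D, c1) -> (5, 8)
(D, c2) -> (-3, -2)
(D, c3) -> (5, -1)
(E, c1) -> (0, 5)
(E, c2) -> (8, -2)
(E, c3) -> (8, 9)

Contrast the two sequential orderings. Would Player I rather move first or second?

first

If Player I leads: Player II's best replies are A→c3, B→c1, C→c2, D→c1, E→c3; Player I's induced payoffs 5, -1, 0, 5, 8; outcome (E, c3), payoffs (8, 9).
If Player II leads: Player I's best replies are c1→D, c2→E, c3→C; Player II's induced payoffs 8, -2, -1; outcome (D, c1), payoffs (5, 8).
Player I gets 8 moving first and 5 moving second, so Player I prefers to move first.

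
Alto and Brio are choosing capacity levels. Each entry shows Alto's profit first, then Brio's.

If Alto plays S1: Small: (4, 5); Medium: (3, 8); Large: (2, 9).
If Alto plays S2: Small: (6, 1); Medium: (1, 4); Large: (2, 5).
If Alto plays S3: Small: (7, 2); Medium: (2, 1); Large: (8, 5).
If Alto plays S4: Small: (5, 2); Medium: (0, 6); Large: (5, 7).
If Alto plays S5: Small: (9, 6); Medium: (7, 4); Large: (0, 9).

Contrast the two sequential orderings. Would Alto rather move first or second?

If Alto leads: Brio's best replies are S1→Large, S2→Large, S3→Large, S4→Large, S5→Large; Alto's induced payoffs 2, 2, 8, 5, 0; outcome (S3, Large), payoffs (8, 5).
If Brio leads: Alto's best replies are Small→S5, Medium→S5, Large→S3; Brio's induced payoffs 6, 4, 5; outcome (S5, Small), payoffs (9, 6).
Alto gets 8 moving first and 9 moving second, so Alto prefers to move second.

second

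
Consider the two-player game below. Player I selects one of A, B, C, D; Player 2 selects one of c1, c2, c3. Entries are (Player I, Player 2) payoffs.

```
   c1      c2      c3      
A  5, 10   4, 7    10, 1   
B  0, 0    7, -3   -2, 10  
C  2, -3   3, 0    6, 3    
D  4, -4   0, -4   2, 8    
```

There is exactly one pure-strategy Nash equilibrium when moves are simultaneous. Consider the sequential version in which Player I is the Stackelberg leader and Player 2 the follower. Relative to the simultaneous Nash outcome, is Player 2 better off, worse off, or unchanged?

Work backward from Player 2's decision.
- A: Player 2 compares 10, 7, 1 and picks c1; Player I would get 5.
- B: Player 2 compares 0, -3, 10 and picks c3; Player I would get -2.
- C: Player 2 compares -3, 0, 3 and picks c3; Player I would get 6.
- D: Player 2 compares -4, -4, 8 and picks c3; Player I would get 2.
Among 5, -2, 6, 2, the best is 6 at C. Subgame-perfect outcome: (C, c3) with payoffs (6, 3).
Now find the simultaneous Nash equilibrium.
Player I's best replies: c1→A; c2→B; c3→A.
Player 2's best replies: A→c1; B→c3; C→c3; D→c3.
Only (A, c1) has each player best-responding; Nash payoffs (5, 10).
Player 2 earns 3 sequentially versus 10 at the Nash outcome: worse off.

worse off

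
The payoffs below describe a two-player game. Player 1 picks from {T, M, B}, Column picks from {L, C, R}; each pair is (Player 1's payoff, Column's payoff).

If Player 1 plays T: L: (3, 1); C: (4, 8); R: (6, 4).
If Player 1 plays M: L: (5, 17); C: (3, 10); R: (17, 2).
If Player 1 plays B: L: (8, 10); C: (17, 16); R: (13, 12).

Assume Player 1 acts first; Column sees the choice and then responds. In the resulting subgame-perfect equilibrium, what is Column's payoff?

Column best-responds to each possible Player 1 move:
- T: Column compares 1, 8, 4 and picks C; Player 1 would get 4.
- M: Column compares 17, 10, 2 and picks L; Player 1 would get 5.
- B: Column compares 10, 16, 12 and picks C; Player 1 would get 17.
Maximizing over 4, 5, 17, Player 1 chooses B. Subgame-perfect outcome: (B, C) with payoffs (17, 16).

16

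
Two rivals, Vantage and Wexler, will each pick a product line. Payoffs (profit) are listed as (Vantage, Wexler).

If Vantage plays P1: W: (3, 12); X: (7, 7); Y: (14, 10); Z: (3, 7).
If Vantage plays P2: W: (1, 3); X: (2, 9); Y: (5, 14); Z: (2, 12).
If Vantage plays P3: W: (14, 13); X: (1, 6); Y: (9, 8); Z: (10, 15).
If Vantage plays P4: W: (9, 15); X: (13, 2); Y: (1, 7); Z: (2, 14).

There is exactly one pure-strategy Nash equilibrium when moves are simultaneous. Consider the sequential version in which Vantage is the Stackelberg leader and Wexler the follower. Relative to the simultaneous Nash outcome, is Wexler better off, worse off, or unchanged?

Solve by backward induction (Vantage leads).
- P1: Wexler compares 12, 7, 10, 7 and picks W; Vantage would get 3.
- P2: Wexler compares 3, 9, 14, 12 and picks Y; Vantage would get 5.
- P3: Wexler compares 13, 6, 8, 15 and picks Z; Vantage would get 10.
- P4: Wexler compares 15, 2, 7, 14 and picks W; Vantage would get 9.
Among 3, 5, 10, 9, the best is 10 at P3. Subgame-perfect outcome: (P3, Z) with payoffs (10, 15).
For the simultaneous game, intersect best replies.
Vantage's best replies: W→P3; X→P4; Y→P1; Z→P3.
Wexler's best replies: P1→W; P2→Y; P3→Z; P4→W.
Only (P3, Z) has each player best-responding; Nash payoffs (10, 15).
Wexler earns 15 sequentially versus 15 at the Nash outcome: unchanged.

unchanged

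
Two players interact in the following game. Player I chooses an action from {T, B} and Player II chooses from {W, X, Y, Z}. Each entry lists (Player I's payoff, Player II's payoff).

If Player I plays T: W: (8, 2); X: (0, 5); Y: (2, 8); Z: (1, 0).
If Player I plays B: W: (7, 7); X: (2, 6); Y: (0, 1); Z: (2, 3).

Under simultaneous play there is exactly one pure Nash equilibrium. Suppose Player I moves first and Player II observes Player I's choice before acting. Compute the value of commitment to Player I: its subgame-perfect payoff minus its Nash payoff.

5

Backward induction with Player I moving first.
- T: BR = Y, leader payoff 2.
- B: BR = W, leader payoff 7.
Player I's induced payoffs are 2, 7, so Player I commits to B. Subgame-perfect outcome: (B, W) with payoffs (7, 7).
Now find the simultaneous Nash equilibrium.
Player I's best replies: W→T; X→B; Y→T; Z→B.
Player II's best replies: T→Y; B→W.
The unique mutual best reply is (T, Y), giving (2, 8).
Player I's commitment gain: 7 − 2 = 5.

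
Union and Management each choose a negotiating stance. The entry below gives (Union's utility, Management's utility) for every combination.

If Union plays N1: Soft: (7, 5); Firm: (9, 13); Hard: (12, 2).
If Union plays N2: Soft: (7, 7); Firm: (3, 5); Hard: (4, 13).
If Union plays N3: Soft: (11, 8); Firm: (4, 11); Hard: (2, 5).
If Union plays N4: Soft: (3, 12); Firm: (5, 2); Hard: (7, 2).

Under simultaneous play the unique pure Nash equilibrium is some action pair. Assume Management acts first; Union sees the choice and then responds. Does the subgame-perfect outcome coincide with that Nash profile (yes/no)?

Union best-responds to each possible Management move:
- Soft: BR = N3, leader payoff 8.
- Firm: BR = N1, leader payoff 13.
- Hard: BR = N1, leader payoff 2.
Management's induced payoffs are 8, 13, 2, so Management commits to Firm. Subgame-perfect outcome: (N1, Firm) with payoffs (9, 13).
Under simultaneous play:
Union's best replies: Soft→N3; Firm→N1; Hard→N1.
Management's best replies: N1→Firm; N2→Hard; N3→Firm; N4→Soft.
The unique mutual best reply is (N1, Firm), giving (9, 13).
Sequential outcome (N1, Firm) coincides with the Nash profile (N1, Firm).

yes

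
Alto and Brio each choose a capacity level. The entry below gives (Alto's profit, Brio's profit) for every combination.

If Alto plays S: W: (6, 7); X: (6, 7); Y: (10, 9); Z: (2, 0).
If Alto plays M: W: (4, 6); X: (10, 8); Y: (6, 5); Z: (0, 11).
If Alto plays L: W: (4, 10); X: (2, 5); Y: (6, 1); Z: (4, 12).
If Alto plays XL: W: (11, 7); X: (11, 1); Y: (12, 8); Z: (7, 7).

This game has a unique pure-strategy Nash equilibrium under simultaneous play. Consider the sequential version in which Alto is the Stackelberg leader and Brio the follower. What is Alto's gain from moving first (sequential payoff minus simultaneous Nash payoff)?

Solve by backward induction (Alto leads).
- S → Brio plays Y (best of 7, 7, 9, 0); Alto gets 10.
- M → Brio plays Z (best of 6, 8, 5, 11); Alto gets 0.
- L → Brio plays Z (best of 10, 5, 1, 12); Alto gets 4.
- XL → Brio plays Y (best of 7, 1, 8, 7); Alto gets 12.
Among 10, 0, 4, 12, the best is 12 at XL. Subgame-perfect outcome: (XL, Y) with payoffs (12, 8).
Under simultaneous play:
Alto's best replies: W→XL; X→XL; Y→XL; Z→XL.
Brio's best replies: S→Y; M→Z; L→Z; XL→Y.
The unique mutual best reply is (XL, Y), giving (12, 8).
Alto's commitment gain: 12 − 12 = 0.

0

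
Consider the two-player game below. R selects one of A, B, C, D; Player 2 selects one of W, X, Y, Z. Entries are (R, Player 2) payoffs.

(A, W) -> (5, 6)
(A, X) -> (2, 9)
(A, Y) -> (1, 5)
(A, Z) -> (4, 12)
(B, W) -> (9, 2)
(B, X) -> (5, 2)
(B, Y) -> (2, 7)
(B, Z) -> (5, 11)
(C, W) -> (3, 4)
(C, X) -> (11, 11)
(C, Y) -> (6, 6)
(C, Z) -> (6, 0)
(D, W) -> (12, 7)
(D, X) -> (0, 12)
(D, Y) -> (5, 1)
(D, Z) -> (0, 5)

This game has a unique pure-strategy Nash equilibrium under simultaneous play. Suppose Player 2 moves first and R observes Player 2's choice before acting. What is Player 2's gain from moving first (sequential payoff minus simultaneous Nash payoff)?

R best-responds to each possible Player 2 move:
- W: R compares 5, 9, 3, 12 and picks D; Player 2 would get 7.
- X: R compares 2, 5, 11, 0 and picks C; Player 2 would get 11.
- Y: R compares 1, 2, 6, 5 and picks C; Player 2 would get 6.
- Z: R compares 4, 5, 6, 0 and picks C; Player 2 would get 0.
Maximizing over 7, 11, 6, 0, Player 2 chooses X. Subgame-perfect outcome: (C, X) with payoffs (11, 11).
Now find the simultaneous Nash equilibrium.
R's best replies: W→D; X→C; Y→C; Z→C.
Player 2's best replies: A→Z; B→Z; C→X; D→X.
Only (C, X) has each player best-responding; Nash payoffs (11, 11).
Player 2's commitment gain: 11 − 11 = 0.

0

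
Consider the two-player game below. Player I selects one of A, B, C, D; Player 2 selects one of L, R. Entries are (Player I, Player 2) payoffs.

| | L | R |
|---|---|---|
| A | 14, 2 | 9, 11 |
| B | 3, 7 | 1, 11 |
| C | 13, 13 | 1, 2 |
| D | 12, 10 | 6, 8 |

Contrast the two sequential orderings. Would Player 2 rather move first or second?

If Player I leads: Player 2's best replies are A→R, B→R, C→L, D→L; Player I's induced payoffs 9, 1, 13, 12; outcome (C, L), payoffs (13, 13).
If Player 2 leads: Player I's best replies are L→A, R→A; Player 2's induced payoffs 2, 11; outcome (A, R), payoffs (9, 11).
Player 2 gets 11 moving first and 13 moving second, so Player 2 prefers to move second.

second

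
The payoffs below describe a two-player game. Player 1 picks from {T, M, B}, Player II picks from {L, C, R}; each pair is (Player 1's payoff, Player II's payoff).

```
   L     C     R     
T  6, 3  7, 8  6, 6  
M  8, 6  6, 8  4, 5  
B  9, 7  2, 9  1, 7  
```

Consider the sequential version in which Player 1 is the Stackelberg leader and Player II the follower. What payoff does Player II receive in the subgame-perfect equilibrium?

Work backward from Player II's decision.
- T: Player II compares 3, 8, 6 and picks C; Player 1 would get 7.
- M: Player II compares 6, 8, 5 and picks C; Player 1 would get 6.
- B: Player II compares 7, 9, 7 and picks C; Player 1 would get 2.
Maximizing over 7, 6, 2, Player 1 chooses T. Subgame-perfect outcome: (T, C) with payoffs (7, 8).

8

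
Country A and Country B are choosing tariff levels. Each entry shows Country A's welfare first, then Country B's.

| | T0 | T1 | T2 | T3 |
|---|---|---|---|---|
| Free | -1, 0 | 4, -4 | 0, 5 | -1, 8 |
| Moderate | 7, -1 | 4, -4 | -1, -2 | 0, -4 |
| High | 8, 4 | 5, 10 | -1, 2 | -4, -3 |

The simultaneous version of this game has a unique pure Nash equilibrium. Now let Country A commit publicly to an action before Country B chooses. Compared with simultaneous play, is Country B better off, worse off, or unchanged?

worse off

Country B best-responds to each possible Country A move:
- Free: BR = T3, leader payoff -1.
- Moderate: BR = T0, leader payoff 7.
- High: BR = T1, leader payoff 5.
Maximizing over -1, 7, 5, Country A chooses Moderate. Subgame-perfect outcome: (Moderate, T0) with payoffs (7, -1).
For the simultaneous game, intersect best replies.
Country A's best replies: T0→High; T1→High; T2→Free; T3→Moderate.
Country B's best replies: Free→T3; Moderate→T0; High→T1.
The unique mutual best reply is (High, T1), giving (5, 10).
Country B earns -1 sequentially versus 10 at the Nash outcome: worse off.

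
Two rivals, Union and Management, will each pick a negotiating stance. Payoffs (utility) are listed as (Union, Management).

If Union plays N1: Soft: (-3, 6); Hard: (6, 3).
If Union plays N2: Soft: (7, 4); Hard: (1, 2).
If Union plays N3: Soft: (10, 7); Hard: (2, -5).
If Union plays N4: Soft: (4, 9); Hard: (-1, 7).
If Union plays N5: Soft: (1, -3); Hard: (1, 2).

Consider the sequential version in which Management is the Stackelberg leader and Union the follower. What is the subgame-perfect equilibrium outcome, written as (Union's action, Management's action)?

Union best-responds to each possible Management move:
- Soft: BR = N3, leader payoff 7.
- Hard: BR = N1, leader payoff 3.
Maximizing over 7, 3, Management chooses Soft. Subgame-perfect outcome: (N3, Soft) with payoffs (10, 7).

(N3, Soft)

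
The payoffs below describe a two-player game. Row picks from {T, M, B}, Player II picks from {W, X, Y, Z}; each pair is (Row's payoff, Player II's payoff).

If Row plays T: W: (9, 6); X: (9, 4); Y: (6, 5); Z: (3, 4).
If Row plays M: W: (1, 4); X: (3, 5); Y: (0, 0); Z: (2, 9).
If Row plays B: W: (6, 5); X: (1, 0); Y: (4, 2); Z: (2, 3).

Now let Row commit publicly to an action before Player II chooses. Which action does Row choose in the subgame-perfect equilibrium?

Backward induction with Row moving first.
- T: Player II compares 6, 4, 5, 4 and picks W; Row would get 9.
- M: Player II compares 4, 5, 0, 9 and picks Z; Row would get 2.
- B: Player II compares 5, 0, 2, 3 and picks W; Row would get 6.
Among 9, 2, 6, the best is 9 at T. Subgame-perfect outcome: (T, W) with payoffs (9, 6).

T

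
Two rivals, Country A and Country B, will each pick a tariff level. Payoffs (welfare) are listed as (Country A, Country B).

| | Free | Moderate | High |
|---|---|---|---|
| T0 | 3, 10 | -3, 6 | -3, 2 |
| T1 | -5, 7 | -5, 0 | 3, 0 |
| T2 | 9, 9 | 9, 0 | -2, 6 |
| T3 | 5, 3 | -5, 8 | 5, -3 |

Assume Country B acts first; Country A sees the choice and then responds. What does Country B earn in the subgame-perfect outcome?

9

Country A best-responds to each possible Country B move:
- Free: Country A compares 3, -5, 9, 5 and picks T2; Country B would get 9.
- Moderate: Country A compares -3, -5, 9, -5 and picks T2; Country B would get 0.
- High: Country A compares -3, 3, -2, 5 and picks T3; Country B would get -3.
Country B's induced payoffs are 9, 0, -3, so Country B commits to Free. Subgame-perfect outcome: (T2, Free) with payoffs (9, 9).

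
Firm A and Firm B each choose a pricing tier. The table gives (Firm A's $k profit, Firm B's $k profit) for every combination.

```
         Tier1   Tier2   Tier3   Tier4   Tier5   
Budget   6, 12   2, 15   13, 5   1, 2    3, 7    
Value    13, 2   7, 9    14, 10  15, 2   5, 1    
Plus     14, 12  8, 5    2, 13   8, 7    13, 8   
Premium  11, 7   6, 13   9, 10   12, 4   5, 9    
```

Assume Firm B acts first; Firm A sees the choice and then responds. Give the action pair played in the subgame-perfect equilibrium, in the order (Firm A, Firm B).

(Plus, Tier1)

Work backward from Firm A's decision.
- Tier1: BR = Plus, leader payoff 12.
- Tier2: BR = Plus, leader payoff 5.
- Tier3: BR = Value, leader payoff 10.
- Tier4: BR = Value, leader payoff 2.
- Tier5: BR = Plus, leader payoff 8.
Firm B's induced payoffs are 12, 5, 10, 2, 8, so Firm B commits to Tier1. Subgame-perfect outcome: (Plus, Tier1) with payoffs (14, 12).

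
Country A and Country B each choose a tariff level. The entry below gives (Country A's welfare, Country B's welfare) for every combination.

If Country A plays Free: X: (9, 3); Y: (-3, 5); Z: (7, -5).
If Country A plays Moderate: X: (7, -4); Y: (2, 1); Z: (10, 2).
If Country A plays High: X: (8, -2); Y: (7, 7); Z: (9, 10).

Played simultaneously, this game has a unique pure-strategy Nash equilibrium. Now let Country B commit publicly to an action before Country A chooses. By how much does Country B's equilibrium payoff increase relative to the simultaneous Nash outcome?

Country A best-responds to each possible Country B move:
- X → Country A plays Free (best of 9, 7, 8); Country B gets 3.
- Y → Country A plays High (best of -3, 2, 7); Country B gets 7.
- Z → Country A plays Moderate (best of 7, 10, 9); Country B gets 2.
Country B's induced payoffs are 3, 7, 2, so Country B commits to Y. Subgame-perfect outcome: (High, Y) with payoffs (7, 7).
Now find the simultaneous Nash equilibrium.
Country A's best replies: X→Free; Y→High; Z→Moderate.
Country B's best replies: Free→Y; Moderate→Z; High→Z.
Only (Moderate, Z) has each player best-responding; Nash payoffs (10, 2).
Country B's commitment gain: 7 − 2 = 5.

5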